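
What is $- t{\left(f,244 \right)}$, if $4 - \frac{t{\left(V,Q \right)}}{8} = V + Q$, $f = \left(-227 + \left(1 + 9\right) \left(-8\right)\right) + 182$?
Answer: $920$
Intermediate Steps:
$f = -125$ ($f = \left(-227 + 10 \left(-8\right)\right) + 182 = \left(-227 - 80\right) + 182 = -307 + 182 = -125$)
$t{\left(V,Q \right)} = 32 - 8 Q - 8 V$ ($t{\left(V,Q \right)} = 32 - 8 \left(V + Q\right) = 32 - 8 \left(Q + V\right) = 32 - \left(8 Q + 8 V\right) = 32 - 8 Q - 8 V$)
$- t{\left(f,244 \right)} = - (32 - 1952 - -1000) = - (32 - 1952 + 1000) = \left(-1\right) \left(-920\right) = 920$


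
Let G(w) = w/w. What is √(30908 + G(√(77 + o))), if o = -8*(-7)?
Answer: √30909 ≈ 175.81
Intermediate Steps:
o = 56
G(w) = 1
√(30908 + G(√(77 + o))) = √(30908 + 1) = √30909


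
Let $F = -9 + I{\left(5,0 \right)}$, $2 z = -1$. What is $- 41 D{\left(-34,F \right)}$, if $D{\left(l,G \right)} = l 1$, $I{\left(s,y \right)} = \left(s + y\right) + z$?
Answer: $1394$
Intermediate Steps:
$z = - \frac{1}{2}$ ($z = \frac{1}{2} \left(-1\right) = - \frac{1}{2} \approx -0.5$)
$I{\left(s,y \right)} = - \frac{1}{2} + s + y$ ($I{\left(s,y \right)} = \left(s + y\right) - \frac{1}{2} = - \frac{1}{2} + s + y$)
$F = - \frac{9}{2}$ ($F = -9 + \left(- \frac{1}{2} + 5 + 0\right) = -9 + \frac{9}{2} = - \frac{9}{2} \approx -4.5$)
$D{\left(l,G \right)} = l$
$- 41 D{\left(-34,F \right)} = \left(-41\right) \left(-34\right) = 1394$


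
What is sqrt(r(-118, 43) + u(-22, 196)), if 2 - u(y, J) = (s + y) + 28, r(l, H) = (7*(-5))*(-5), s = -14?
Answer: sqrt(185) ≈ 13.601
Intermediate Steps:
r(l, H) = 175 (r(l, H) = -35*(-5) = 175)
u(y, J) = -12 - y (u(y, J) = 2 - ((-14 + y) + 28) = 2 - (14 + y) = 2 + (-14 - y) = -12 - y)
sqrt(r(-118, 43) + u(-22, 196)) = sqrt(175 + (-12 - 1*(-22))) = sqrt(175 + (-12 + 22)) = sqrt(175 + 10) = sqrt(185)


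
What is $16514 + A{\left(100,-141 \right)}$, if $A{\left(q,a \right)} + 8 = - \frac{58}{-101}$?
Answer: $\frac{1667164}{101} \approx 16507.0$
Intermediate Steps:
$A{\left(q,a \right)} = - \frac{750}{101}$ ($A{\left(q,a \right)} = -8 - \frac{58}{-101} = -8 - - \frac{58}{101} = -8 + \frac{58}{101} = - \frac{750}{101}$)
$16514 + A{\left(100,-141 \right)} = 16514 - \frac{750}{101} = \frac{1667164}{101}$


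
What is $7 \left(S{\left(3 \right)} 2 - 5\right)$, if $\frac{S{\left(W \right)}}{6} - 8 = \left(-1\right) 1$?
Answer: $553$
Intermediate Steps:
$S{\left(W \right)} = 42$ ($S{\left(W \right)} = 48 + 6 \left(\left(-1\right) 1\right) = 48 + 6 \left(-1\right) = 48 - 6 = 42$)
$7 \left(S{\left(3 \right)} 2 - 5\right) = 7 \left(42 \cdot 2 - 5\right) = 7 \left(84 - 5\right) = 7 \cdot 79 = 553$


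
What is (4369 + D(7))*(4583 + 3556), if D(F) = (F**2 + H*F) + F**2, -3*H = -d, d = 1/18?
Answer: 654443425/18 ≈ 3.6358e+7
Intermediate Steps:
d = 1/18 ≈ 0.055556
H = 1/54 (H = -(-1)/(3*18) = -1/3*(-1/18) = 1/54 ≈ 0.018519)
D(F) = 2*F**2 + F/54 (D(F) = (F**2 + F/54) + F**2 = 2*F**2 + F/54)
(4369 + D(7))*(4583 + 3556) = (4369 + (1/54)*7*(1 + 108*7))*(4583 + 3556) = (4369 + (1/54)*7*(1 + 756))*8139 = (4369 + (1/54)*7*757)*8139 = (4369 + 5299/54)*8139 = (241225/54)*8139 = 654443425/18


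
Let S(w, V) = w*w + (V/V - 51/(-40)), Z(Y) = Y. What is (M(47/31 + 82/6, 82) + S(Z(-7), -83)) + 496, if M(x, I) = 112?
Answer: 26371/40 ≈ 659.28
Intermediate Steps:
S(w, V) = 91/40 + w² (S(w, V) = w² + (1 - 51*(-1/40)) = w² + (1 + 51/40) = w² + 91/40 = 91/40 + w²)
(M(47/31 + 82/6, 82) + S(Z(-7), -83)) + 496 = (112 + (91/40 + (-7)²)) + 496 = (112 + (91/40 + 49)) + 496 = (112 + 2051/40) + 496 = 6531/40 + 496 = 26371/40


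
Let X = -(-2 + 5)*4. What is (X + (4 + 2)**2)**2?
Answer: 576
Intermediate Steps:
X = -12 (X = -3*4 = -1*12 = -12)
(X + (4 + 2)**2)**2 = (-12 + (4 + 2)**2)**2 = (-12 + 6**2)**2 = (-12 + 36)**2 = 24**2 = 576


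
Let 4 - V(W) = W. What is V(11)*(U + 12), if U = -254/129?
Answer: -9058/129 ≈ -70.217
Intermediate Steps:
V(W) = 4 - W
U = -254/129 (U = -254*1/129 = -254/129 ≈ -1.9690)
V(11)*(U + 12) = (4 - 1*11)*(-254/129 + 12) = (4 - 11)*(1294/129) = -7*1294/129 = -9058/129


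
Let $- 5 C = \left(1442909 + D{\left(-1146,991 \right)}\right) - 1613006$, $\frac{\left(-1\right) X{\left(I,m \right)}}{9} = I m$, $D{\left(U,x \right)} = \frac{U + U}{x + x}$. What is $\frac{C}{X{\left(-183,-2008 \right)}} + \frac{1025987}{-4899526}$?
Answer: $- \frac{979933737175031}{4460489568163560} \approx -0.21969$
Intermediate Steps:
$D{\left(U,x \right)} = \frac{U}{x}$ ($D{\left(U,x \right)} = \frac{2 U}{2 x} = 2 U \frac{1}{2 x} = \frac{U}{x}$)
$X{\left(I,m \right)} = - 9 I m$
$C = \frac{168567273}{4955}$ ($C = - \frac{\left(1442909 - \frac{1146}{991}\right) - 1613006}{5} = - \frac{\frac{1429921673}{991} - 1613006}{5} = \left(- \frac{1}{5}\right) \left(- \frac{168567273}{991}\right) = \frac{168567273}{4955} \approx 34020.0$)
$\frac{C}{X{\left(-183,-2008 \right)}} + \frac{1025987}{-4899526} = \frac{168567273}{4955 \left(\left(-9\right) \left(-183\right) \left(-2008\right)\right)} + \frac{1025987}{-4899526} = \frac{168567273}{4955 \left(-3307176\right)} + 1025987 \left(- \frac{1}{4899526}\right) = \frac{168567273}{4955} \left(- \frac{1}{3307176}\right) - \frac{1025987}{4899526} = - \frac{18729697}{1820784120} - \frac{1025987}{4899526} = - \frac{979933737175031}{4460489568163560}$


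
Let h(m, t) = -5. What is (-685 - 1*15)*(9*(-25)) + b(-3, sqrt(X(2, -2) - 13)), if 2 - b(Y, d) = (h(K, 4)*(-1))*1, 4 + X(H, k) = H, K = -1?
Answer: 157497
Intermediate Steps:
X(H, k) = -4 + H
b(Y, d) = -3 (b(Y, d) = 2 - (-5*(-1)) = 2 - 5 = -3)
(-685 - 1*15)*(9*(-25)) + b(-3, sqrt(X(2, -2) - 13)) = (-685 - 1*15)*(9*(-25)) - 3 = (-685 - 15)*(-225) - 3 = -700*(-225) - 3 = 157500 - 3 = 157497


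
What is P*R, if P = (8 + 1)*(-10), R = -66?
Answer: 5940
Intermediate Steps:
P = -90 (P = 9*(-10) = -90)
P*R = -90*(-66) = 5940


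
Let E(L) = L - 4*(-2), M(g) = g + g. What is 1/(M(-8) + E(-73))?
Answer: -1/81 ≈ -0.012346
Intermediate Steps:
M(g) = 2*g
E(L) = 8 + L (E(L) = L + 8 = 8 + L)
1/(M(-8) + E(-73)) = 1/(2*(-8) + (8 - 73)) = 1/(-16 - 65) = 1/(-81) = -1/81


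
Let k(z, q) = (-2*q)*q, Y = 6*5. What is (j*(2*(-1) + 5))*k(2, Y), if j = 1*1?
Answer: -5400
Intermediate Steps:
Y = 30
j = 1
k(z, q) = -2*q²
(j*(2*(-1) + 5))*k(2, Y) = (1*(2*(-1) + 5))*(-2*30²) = (1*(-2 + 5))*(-2*900) = (1*3)*(-1800) = 3*(-1800) = -5400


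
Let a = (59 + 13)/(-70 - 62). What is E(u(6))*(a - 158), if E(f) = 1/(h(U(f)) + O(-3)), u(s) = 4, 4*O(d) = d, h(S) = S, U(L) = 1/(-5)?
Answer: 34880/209 ≈ 166.89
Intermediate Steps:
U(L) = -⅕
O(d) = d/4
E(f) = -20/19 (E(f) = 1/(-⅕ + (¼)*(-3)) = 1/(-⅕ - ¾) = 1/(-19/20) = -20/19)
a = -6/11 (a = 72/(-132) = 72*(-1/132) = -6/11 ≈ -0.54545)
E(u(6))*(a - 158) = -20*(-6/11 - 158)/19 = -20/19*(-1744/11) = 34880/209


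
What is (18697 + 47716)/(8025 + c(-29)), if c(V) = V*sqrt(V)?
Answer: 532964325/64425014 + 1925977*I*sqrt(29)/64425014 ≈ 8.2726 + 0.16099*I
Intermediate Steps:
c(V) = V**(3/2)
(18697 + 47716)/(8025 + c(-29)) = (18697 + 47716)/(8025 + (-29)**(3/2)) = 66413/(8025 - 29*I*sqrt(29))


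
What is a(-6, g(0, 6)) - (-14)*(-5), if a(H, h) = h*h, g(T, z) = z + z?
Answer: 74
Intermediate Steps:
g(T, z) = 2*z
a(H, h) = h**2
a(-6, g(0, 6)) - (-14)*(-5) = (2*6)**2 - (-14)*(-5) = 12**2 - 7*10 = 144 - 70 = 74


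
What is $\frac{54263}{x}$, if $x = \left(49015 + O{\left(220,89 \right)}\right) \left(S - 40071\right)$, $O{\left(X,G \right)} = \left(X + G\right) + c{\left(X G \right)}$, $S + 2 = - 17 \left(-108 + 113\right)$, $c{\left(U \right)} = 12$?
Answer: $- \frac{54263}{1981235088} \approx -2.7388 \cdot 10^{-5}$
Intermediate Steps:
$S = -87$ ($S = -2 - 17 \left(-108 + 113\right) = -2 - 85 = -87$)
$O{\left(X,G \right)} = 12 + G + X$ ($O{\left(X,G \right)} = \left(X + G\right) + 12 = \left(G + X\right) + 12 = 12 + G + X$)
$x = -1981235088$ ($x = \left(49015 + \left(12 + 89 + 220\right)\right) \left(-87 - 40071\right) = \left(49015 + 321\right) \left(-40158\right) = 49336 \left(-40158\right) = -1981235088$)
$\frac{54263}{x} = \frac{54263}{-1981235088} = 54263 \left(- \frac{1}{1981235088}\right) = - \frac{54263}{1981235088}$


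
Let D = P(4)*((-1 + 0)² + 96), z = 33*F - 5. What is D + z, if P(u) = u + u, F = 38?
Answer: 2025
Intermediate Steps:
P(u) = 2*u
z = 1249 (z = 33*38 - 5 = 1254 - 5 = 1249)
D = 776 (D = (2*4)*((-1 + 0)² + 96) = 8*((-1)² + 96) = 8*(1 + 96) = 8*97 = 776)
D + z = 776 + 1249 = 2025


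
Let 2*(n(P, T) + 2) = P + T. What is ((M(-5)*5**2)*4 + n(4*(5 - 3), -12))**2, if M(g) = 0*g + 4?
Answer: 156816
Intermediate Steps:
M(g) = 4 (M(g) = 0 + 4 = 4)
n(P, T) = -2 + P/2 + T/2 (n(P, T) = -2 + (P + T)/2 = -2 + (P/2 + T/2) = -2 + P/2 + T/2)
((M(-5)*5**2)*4 + n(4*(5 - 3), -12))**2 = ((4*5**2)*4 + (-2 + (4*(5 - 3))/2 + (1/2)*(-12)))**2 = ((4*25)*4 + (-2 + (4*2)/2 - 6))**2 = (100*4 + (-2 + (1/2)*8 - 6))**2 = (400 + (-2 + 4 - 6))**2 = (400 - 4)**2 = 396**2 = 156816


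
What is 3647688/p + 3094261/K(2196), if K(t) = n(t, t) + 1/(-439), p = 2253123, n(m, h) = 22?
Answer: 113356805593379/805866993 ≈ 1.4066e+5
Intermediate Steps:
K(t) = 9657/439 (K(t) = 22 + 1/(-439) = 22 - 1/439 = 9657/439)
3647688/p + 3094261/K(2196) = 3647688/2253123 + 3094261/(9657/439) = 3647688*(1/2253123) + 3094261*(439/9657) = 1215896/751041 + 1358380579/9657 = 113356805593379/805866993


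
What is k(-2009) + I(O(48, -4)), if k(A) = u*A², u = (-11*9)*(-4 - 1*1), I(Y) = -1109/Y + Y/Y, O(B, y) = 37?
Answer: 73920822443/37 ≈ 1.9979e+9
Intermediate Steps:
I(Y) = 1 - 1109/Y (I(Y) = -1109/Y + 1 = 1 - 1109/Y)
u = 495 (u = -99*(-4 - 1) = -99*(-5) = 495)
k(A) = 495*A²
k(-2009) + I(O(48, -4)) = 495*(-2009)² + (-1109 + 37)/37 = 495*4036081 + (1/37)*(-1072) = 1997860095 - 1072/37 = 73920822443/37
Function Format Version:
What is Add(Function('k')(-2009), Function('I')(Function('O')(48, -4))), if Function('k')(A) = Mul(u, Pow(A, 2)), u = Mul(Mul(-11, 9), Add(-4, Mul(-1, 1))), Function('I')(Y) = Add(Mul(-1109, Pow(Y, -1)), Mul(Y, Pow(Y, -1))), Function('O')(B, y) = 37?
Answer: Rational(73920822443, 37) ≈ 1.9979e+9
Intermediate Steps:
Function('I')(Y) = Add(1, Mul(-1109, Pow(Y, -1))) (Function('I')(Y) = Add(Mul(-1109, Pow(Y, -1)), 1) = Add(1, Mul(-1109, Pow(Y, -1))))
u = 495 (u = Mul(-99, Add(-4, -1)) = Mul(-99, -5) = 495)
Function('k')(A) = Mul(495, Pow(A, 2))
Add(Function('k')(-2009), Function('I')(Function('O')(48, -4))) = Add(Mul(495, Pow(-2009, 2)), Mul(Pow(37, -1), Add(-1109, 37))) = Add(Mul(495, 4036081), Mul(Rational(1, 37), -1072)) = Add(1997860095, Rational(-1072, 37)) = Rational(73920822443, 37)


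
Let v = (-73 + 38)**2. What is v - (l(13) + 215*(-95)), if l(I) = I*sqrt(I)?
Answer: 21650 - 13*sqrt(13) ≈ 21603.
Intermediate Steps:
v = 1225 (v = (-35)**2 = 1225)
l(I) = I**(3/2)
v - (l(13) + 215*(-95)) = 1225 - (13**(3/2) + 215*(-95)) = 1225 - (13*sqrt(13) - 20425) = 1225 - (-20425 + 13*sqrt(13)) = 1225 + (20425 - 13*sqrt(13)) = 21650 - 13*sqrt(13)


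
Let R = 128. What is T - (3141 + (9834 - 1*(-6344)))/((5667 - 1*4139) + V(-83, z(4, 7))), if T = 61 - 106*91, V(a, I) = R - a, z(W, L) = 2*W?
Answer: -16687634/1739 ≈ -9596.1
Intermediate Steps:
V(a, I) = 128 - a
T = -9585 (T = 61 - 9646 = -9585)
T - (3141 + (9834 - 1*(-6344)))/((5667 - 1*4139) + V(-83, z(4, 7))) = -9585 - (3141 + (9834 - 1*(-6344)))/((5667 - 1*4139) + (128 - 1*(-83))) = -9585 - (3141 + (9834 + 6344))/((5667 - 4139) + (128 + 83)) = -9585 - (3141 + 16178)/(1528 + 211) = -9585 - 19319/1739 = -16687634/1739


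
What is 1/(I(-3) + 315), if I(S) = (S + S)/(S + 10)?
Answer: 7/2199 ≈ 0.0031833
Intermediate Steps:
I(S) = 2*S/(10 + S) (I(S) = (2*S)/(10 + S) = 2*S/(10 + S))
1/(I(-3) + 315) = 1/(2*(-3)/(10 - 3) + 315) = 1/(2*(-3)/7 + 315) = 1/(2*(-3)*(⅐) + 315) = 1/(-6/7 + 315) = 1/(2199/7) = 7/2199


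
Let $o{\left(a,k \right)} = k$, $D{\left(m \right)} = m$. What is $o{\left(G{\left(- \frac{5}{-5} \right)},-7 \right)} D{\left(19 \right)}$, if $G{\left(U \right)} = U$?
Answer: $-133$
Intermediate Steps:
$o{\left(G{\left(- \frac{5}{-5} \right)},-7 \right)} D{\left(19 \right)} = \left(-7\right) 19 = -133$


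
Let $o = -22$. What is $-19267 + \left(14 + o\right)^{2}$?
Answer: $-19203$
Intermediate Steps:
$-19267 + \left(14 + o\right)^{2} = -19267 + \left(14 - 22\right)^{2} = -19267 + \left(-8\right)^{2} = -19267 + 64 = -19203$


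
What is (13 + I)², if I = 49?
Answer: 3844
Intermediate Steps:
(13 + I)² = (13 + 49)² = 62² = 3844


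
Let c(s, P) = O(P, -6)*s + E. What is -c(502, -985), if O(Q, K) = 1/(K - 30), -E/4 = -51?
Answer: -3421/18 ≈ -190.06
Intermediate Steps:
E = 204 (E = -4*(-51) = 204)
O(Q, K) = 1/(-30 + K)
c(s, P) = 204 - s/36 (c(s, P) = s/(-30 - 6) + 204 = s/(-36) + 204 = -s/36 + 204 = 204 - s/36)
-c(502, -985) = -(204 - 1/36*502) = -(204 - 251/18) = -1*3421/18 = -3421/18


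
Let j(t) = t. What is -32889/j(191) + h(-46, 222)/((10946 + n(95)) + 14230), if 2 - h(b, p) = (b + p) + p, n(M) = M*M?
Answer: -1124912325/6532391 ≈ -172.21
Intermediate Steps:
n(M) = M²
h(b, p) = 2 - b - 2*p (h(b, p) = 2 - ((b + p) + p) = 2 - (b + 2*p) = 2 + (-b - 2*p) = 2 - b - 2*p)
-32889/j(191) + h(-46, 222)/((10946 + n(95)) + 14230) = -32889/191 + (2 - 1*(-46) - 2*222)/((10946 + 95²) + 14230) = -32889*1/191 + (2 + 46 - 444)/((10946 + 9025) + 14230) = -32889/191 - 396/(19971 + 14230) = -32889/191 - 396/34201 = -1124912325/6532391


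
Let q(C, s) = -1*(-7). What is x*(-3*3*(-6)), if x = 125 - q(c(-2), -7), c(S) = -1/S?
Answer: 6372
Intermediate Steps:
q(C, s) = 7
x = 118 (x = 125 - 1*7 = 125 - 7 = 118)
x*(-3*3*(-6)) = 118*(-3*3*(-6)) = 118*(-9*(-6)) = 118*54 = 6372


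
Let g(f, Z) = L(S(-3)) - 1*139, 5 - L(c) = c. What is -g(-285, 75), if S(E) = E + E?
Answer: 128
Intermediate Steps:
S(E) = 2*E
L(c) = 5 - c
g(f, Z) = -128 (g(f, Z) = (5 - 2*(-3)) - 1*139 = (5 - 1*(-6)) - 139 = (5 + 6) - 139 = 11 - 139 = -128)
-g(-285, 75) = -1*(-128) = 128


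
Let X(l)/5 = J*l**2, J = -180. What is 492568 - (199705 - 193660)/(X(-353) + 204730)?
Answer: 11027944376041/22388674 ≈ 4.9257e+5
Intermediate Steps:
X(l) = -900*l**2 (X(l) = 5*(-180*l**2) = -900*l**2)
492568 - (199705 - 193660)/(X(-353) + 204730) = 492568 - (199705 - 193660)/(-900*(-353)**2 + 204730) = 492568 - 6045/(-900*124609 + 204730) = 492568 - 6045/(-112148100 + 204730) = 492568 - 6045/(-111943370) = 492568 - 6045*(-1)/111943370 = 492568 - 1*(-1209/22388674) = 492568 + 1209/22388674 = 11027944376041/22388674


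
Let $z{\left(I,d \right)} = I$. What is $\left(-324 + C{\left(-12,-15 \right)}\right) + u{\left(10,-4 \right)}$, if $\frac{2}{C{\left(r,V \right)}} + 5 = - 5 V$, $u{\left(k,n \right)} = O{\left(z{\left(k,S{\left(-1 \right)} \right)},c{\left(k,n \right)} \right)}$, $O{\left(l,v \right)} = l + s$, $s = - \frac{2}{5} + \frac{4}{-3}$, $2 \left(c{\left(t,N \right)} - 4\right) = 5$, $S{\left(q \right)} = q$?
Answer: $- \frac{33149}{105} \approx -315.7$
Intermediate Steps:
$c{\left(t,N \right)} = \frac{13}{2}$ ($c{\left(t,N \right)} = 4 + \frac{1}{2} \cdot 5 = 4 + \frac{5}{2} = \frac{13}{2}$)
$s = - \frac{26}{15}$ ($s = \left(-2\right) \frac{1}{5} + 4 \left(- \frac{1}{3}\right) = - \frac{2}{5} - \frac{4}{3} = - \frac{26}{15} \approx -1.7333$)
$O{\left(l,v \right)} = - \frac{26}{15} + l$ ($O{\left(l,v \right)} = l - \frac{26}{15} = - \frac{26}{15} + l$)
$u{\left(k,n \right)} = - \frac{26}{15} + k$
$C{\left(r,V \right)} = \frac{2}{-5 - 5 V}$
$\left(-324 + C{\left(-12,-15 \right)}\right) + u{\left(10,-4 \right)} = \left(-324 - \frac{2}{5 + 5 \left(-15\right)}\right) + \left(- \frac{26}{15} + 10\right) = \left(-324 - \frac{2}{5 - 75}\right) + \frac{124}{15} = \left(-324 - \frac{2}{-70}\right) + \frac{124}{15} = \left(-324 - - \frac{1}{35}\right) + \frac{124}{15} = \left(-324 + \frac{1}{35}\right) + \frac{124}{15} = - \frac{11339}{35} + \frac{124}{15} = - \frac{33149}{105}$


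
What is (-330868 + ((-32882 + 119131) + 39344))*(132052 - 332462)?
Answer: 41139162750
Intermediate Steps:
(-330868 + ((-32882 + 119131) + 39344))*(132052 - 332462) = (-330868 + (86249 + 39344))*(-200410) = (-330868 + 125593)*(-200410) = -205275*(-200410) = 41139162750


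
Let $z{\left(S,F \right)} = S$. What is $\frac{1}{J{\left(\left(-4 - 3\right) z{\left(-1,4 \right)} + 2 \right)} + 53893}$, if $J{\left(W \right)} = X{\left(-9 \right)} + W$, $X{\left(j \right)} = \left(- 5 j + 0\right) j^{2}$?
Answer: $\frac{1}{57547} \approx 1.7377 \cdot 10^{-5}$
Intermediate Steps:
$X{\left(j \right)} = - 5 j^{3}$ ($X{\left(j \right)} = - 5 j j^{2} = - 5 j^{3}$)
$J{\left(W \right)} = 3645 + W$ ($J{\left(W \right)} = - 5 \left(-9\right)^{3} + W = \left(-5\right) \left(-729\right) + W = 3645 + W$)
$\frac{1}{J{\left(\left(-4 - 3\right) z{\left(-1,4 \right)} + 2 \right)} + 53893} = \frac{1}{\left(3645 + \left(\left(-4 - 3\right) \left(-1\right) + 2\right)\right) + 53893} = \frac{1}{\left(3645 + \left(\left(-7\right) \left(-1\right) + 2\right)\right) + 53893} = \frac{1}{\left(3645 + \left(7 + 2\right)\right) + 53893} = \frac{1}{\left(3645 + 9\right) + 53893} = \frac{1}{3654 + 53893} = \frac{1}{57547}$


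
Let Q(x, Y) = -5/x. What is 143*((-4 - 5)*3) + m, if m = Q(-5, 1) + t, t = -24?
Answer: -3884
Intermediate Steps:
m = -23 (m = -5/(-5) - 24 = -5*(-⅕) - 24 = 1 - 24 = -23)
143*((-4 - 5)*3) + m = 143*((-4 - 5)*3) - 23 = 143*(-9*3) - 23 = 143*(-27) - 23 = -3861 - 23 = -3884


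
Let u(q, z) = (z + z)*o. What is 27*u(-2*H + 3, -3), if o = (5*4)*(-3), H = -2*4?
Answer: 9720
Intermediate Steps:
H = -8
o = -60 (o = 20*(-3) = -60)
u(q, z) = -120*z (u(q, z) = (z + z)*(-60) = (2*z)*(-60) = -120*z)
27*u(-2*H + 3, -3) = 27*(-120*(-3)) = 27*360 = 9720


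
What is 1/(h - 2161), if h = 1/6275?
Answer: -6275/13560274 ≈ -0.00046275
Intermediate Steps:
h = 1/6275 ≈ 0.00015936
1/(h - 2161) = 1/(1/6275 - 2161) = 1/(-13560274/6275) = -6275/13560274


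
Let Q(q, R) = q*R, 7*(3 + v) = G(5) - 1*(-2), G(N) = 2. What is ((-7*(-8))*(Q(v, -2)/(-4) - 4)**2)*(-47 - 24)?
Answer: -756718/7 ≈ -1.0810e+5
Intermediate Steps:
v = -17/7 (v = -3 + (2 - 1*(-2))/7 = -3 + (2 + 2)/7 = -3 + (1/7)*4 = -3 + 4/7 = -17/7 ≈ -2.4286)
Q(q, R) = R*q
((-7*(-8))*(Q(v, -2)/(-4) - 4)**2)*(-47 - 24) = ((-7*(-8))*(-2*(-17/7)/(-4) - 4)**2)*(-47 - 24) = (56*((34/7)*(-1/4) - 4)**2)*(-71) = (56*(-17/14 - 4)**2)*(-71) = (56*(-73/14)**2)*(-71) = (56*(5329/196))*(-71) = (10658/7)*(-71) = -756718/7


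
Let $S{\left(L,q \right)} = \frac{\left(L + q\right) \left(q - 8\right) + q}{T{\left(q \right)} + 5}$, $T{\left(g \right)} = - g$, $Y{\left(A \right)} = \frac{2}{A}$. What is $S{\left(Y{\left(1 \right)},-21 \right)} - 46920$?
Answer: $- \frac{609695}{13} \approx -46900.0$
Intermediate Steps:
$S{\left(L,q \right)} = \frac{q + \left(-8 + q\right) \left(L + q\right)}{5 - q}$ ($S{\left(L,q \right)} = \frac{\left(L + q\right) \left(q - 8\right) + q}{- q + 5} = \frac{\left(L + q\right) \left(-8 + q\right) + q}{5 - q} = \frac{\left(-8 + q\right) \left(L + q\right) + q}{5 - q} = \frac{q + \left(-8 + q\right) \left(L + q\right)}{5 - q}$)
$S{\left(Y{\left(1 \right)},-21 \right)} - 46920 = \frac{- \left(-21\right)^{2} + 7 \left(-21\right) + 8 \cdot \frac{2}{1} - \frac{2}{1} \left(-21\right)}{-5 - 21} - 46920 = \frac{\left(-1\right) 441 - 147 + 8 \cdot 2 \cdot 1 - 2 \cdot 1 \left(-21\right)}{-26} - 46920 = - \frac{-441 - 147 + 8 \cdot 2 - 2 \left(-21\right)}{26} - 46920 = - \frac{-441 - 147 + 16 + 42}{26} - 46920 = \left(- \frac{1}{26}\right) \left(-530\right) - 46920 = \frac{265}{13} - 46920 = - \frac{609695}{13}$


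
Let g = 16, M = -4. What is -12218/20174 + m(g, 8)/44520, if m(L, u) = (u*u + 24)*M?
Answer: -4920059/8019165 ≈ -0.61354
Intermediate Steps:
m(L, u) = -96 - 4*u² (m(L, u) = (u*u + 24)*(-4) = (u² + 24)*(-4) = (24 + u²)*(-4) = -96 - 4*u²)
-12218/20174 + m(g, 8)/44520 = -12218/20174 + (-96 - 4*8²)/44520 = -12218*1/20174 + (-96 - 4*64)*(1/44520) = -6109/10087 + (-96 - 256)*(1/44520) = -6109/10087 - 352*1/44520 = -6109/10087 - 44/5565 = -4920059/8019165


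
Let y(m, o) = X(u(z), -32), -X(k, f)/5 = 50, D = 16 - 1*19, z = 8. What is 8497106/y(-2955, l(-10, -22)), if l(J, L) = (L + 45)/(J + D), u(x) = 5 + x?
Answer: -4248553/125 ≈ -33988.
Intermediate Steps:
D = -3 (D = 16 - 19 = -3)
X(k, f) = -250 (X(k, f) = -5*50 = -250)
l(J, L) = (45 + L)/(-3 + J) (l(J, L) = (L + 45)/(J - 3) = (45 + L)/(-3 + J))
y(m, o) = -250
8497106/y(-2955, l(-10, -22)) = 8497106/(-250) = 8497106*(-1/250) = -4248553/125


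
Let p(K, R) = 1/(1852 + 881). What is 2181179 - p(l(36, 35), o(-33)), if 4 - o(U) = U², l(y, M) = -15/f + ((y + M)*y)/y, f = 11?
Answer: 5961162206/2733 ≈ 2.1812e+6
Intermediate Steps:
l(y, M) = -15/11 + M + y (l(y, M) = -15/11 + ((y + M)*y)/y = -15*1/11 + ((M + y)*y)/y = -15/11 + (y*(M + y))/y = -15/11 + (M + y) = -15/11 + M + y)
o(U) = 4 - U²
p(K, R) = 1/2733
2181179 - p(l(36, 35), o(-33)) = 2181179 - 1*1/2733 = 2181179 - 1/2733 = 5961162206/2733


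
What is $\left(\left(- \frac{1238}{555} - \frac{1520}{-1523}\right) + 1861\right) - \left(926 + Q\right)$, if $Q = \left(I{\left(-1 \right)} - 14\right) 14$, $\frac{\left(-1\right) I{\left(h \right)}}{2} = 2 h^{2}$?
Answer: $\frac{1002287681}{845265} \approx 1185.8$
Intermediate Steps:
$I{\left(h \right)} = - 4 h^{2}$ ($I{\left(h \right)} = - 2 \cdot 2 h^{2} = - 4 h^{2}$)
$Q = -252$ ($Q = \left(- 4 \left(-1\right)^{2} - 14\right) 14 = \left(\left(-4\right) 1 - 14\right) 14 = \left(-4 - 14\right) 14 = \left(-18\right) 14 = -252$)
$\left(\left(- \frac{1238}{555} - \frac{1520}{-1523}\right) + 1861\right) - \left(926 + Q\right) = \left(\left(- \frac{1238}{555} - \frac{1520}{-1523}\right) + 1861\right) - 674 = \left(\left(\left(-1238\right) \frac{1}{555} - - \frac{1520}{1523}\right) + 1861\right) + \left(-926 + 252\right) = \left(\left(- \frac{1238}{555} + \frac{1520}{1523}\right) + 1861\right) - 674 = \left(- \frac{1041874}{845265} + 1861\right) - 674 = \frac{1571996291}{845265} - 674 = \frac{1002287681}{845265}$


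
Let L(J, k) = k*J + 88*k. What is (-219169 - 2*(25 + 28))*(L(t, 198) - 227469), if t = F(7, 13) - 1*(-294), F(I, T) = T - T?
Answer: 33293181075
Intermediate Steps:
F(I, T) = 0
t = 294 (t = 0 - 1*(-294) = 0 + 294 = 294)
L(J, k) = 88*k + J*k (L(J, k) = J*k + 88*k = 88*k + J*k)
(-219169 - 2*(25 + 28))*(L(t, 198) - 227469) = (-219169 - 2*(25 + 28))*(198*(88 + 294) - 227469) = (-219169 - 2*53)*(198*382 - 227469) = (-219169 - 106)*(75636 - 227469) = -219275*(-151833) = 33293181075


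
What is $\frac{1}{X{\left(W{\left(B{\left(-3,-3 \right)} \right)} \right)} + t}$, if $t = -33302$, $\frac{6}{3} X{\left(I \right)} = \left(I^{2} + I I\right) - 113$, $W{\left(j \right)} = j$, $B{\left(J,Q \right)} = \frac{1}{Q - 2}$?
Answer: $- \frac{50}{1667923} \approx -2.9977 \cdot 10^{-5}$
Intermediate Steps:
$B{\left(J,Q \right)} = \frac{1}{-2 + Q}$
$X{\left(I \right)} = - \frac{113}{2} + I^{2}$ ($X{\left(I \right)} = \frac{\left(I^{2} + I I\right) - 113}{2} = \frac{\left(I^{2} + I^{2}\right) - 113}{2} = \frac{2 I^{2} - 113}{2} = \frac{-113 + 2 I^{2}}{2} = - \frac{113}{2} + I^{2}$)
$\frac{1}{X{\left(W{\left(B{\left(-3,-3 \right)} \right)} \right)} + t} = \frac{1}{\left(- \frac{113}{2} + \left(\frac{1}{-2 - 3}\right)^{2}\right) - 33302} = \frac{1}{\left(- \frac{113}{2} + \left(\frac{1}{-5}\right)^{2}\right) - 33302} = \frac{1}{\left(- \frac{113}{2} + \left(- \frac{1}{5}\right)^{2}\right) - 33302} = \frac{1}{\left(- \frac{113}{2} + \frac{1}{25}\right) - 33302} = \frac{1}{- \frac{2823}{50} - 33302} = \frac{1}{- \frac{1667923}{50}} = - \frac{50}{1667923}$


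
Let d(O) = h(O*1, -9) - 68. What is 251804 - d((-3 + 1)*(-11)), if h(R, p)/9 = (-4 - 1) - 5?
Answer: 251962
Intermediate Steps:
h(R, p) = -90 (h(R, p) = 9*((-4 - 1) - 5) = 9*(-5 - 5) = 9*(-10) = -90)
d(O) = -158 (d(O) = -90 - 68 = -158)
251804 - d((-3 + 1)*(-11)) = 251804 - 1*(-158) = 251804 + 158 = 251962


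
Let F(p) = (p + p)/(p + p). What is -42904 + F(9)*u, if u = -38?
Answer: -42942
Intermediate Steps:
F(p) = 1 (F(p) = (2*p)/((2*p)) = (2*p)*(1/(2*p)) = 1)
-42904 + F(9)*u = -42904 + 1*(-38) = -42904 - 38 = -42942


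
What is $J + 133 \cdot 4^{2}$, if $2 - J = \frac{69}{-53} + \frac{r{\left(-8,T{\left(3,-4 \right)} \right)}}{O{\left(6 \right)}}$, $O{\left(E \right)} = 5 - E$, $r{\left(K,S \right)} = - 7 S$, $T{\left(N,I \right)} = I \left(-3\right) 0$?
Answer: $\frac{112959}{53} \approx 2131.3$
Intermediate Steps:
$T{\left(N,I \right)} = 0$ ($T{\left(N,I \right)} = - 3 I 0 = 0$)
$J = \frac{175}{53}$ ($J = 2 - \left(\frac{69}{-53} + \frac{\left(-7\right) 0}{5 - 6}\right) = 2 - \left(69 \left(- \frac{1}{53}\right) + \frac{0}{5 - 6}\right) = 2 - \left(- \frac{69}{53} + \frac{0}{-1}\right) = 2 - \left(- \frac{69}{53} + 0 \left(-1\right)\right) = 2 - \left(- \frac{69}{53} + 0\right) = 2 - - \frac{69}{53} = 2 + \frac{69}{53} = \frac{175}{53} \approx 3.3019$)
$J + 133 \cdot 4^{2} = \frac{175}{53} + 133 \cdot 4^{2} = \frac{175}{53} + 133 \cdot 16 = \frac{175}{53} + 2128 = \frac{112959}{53}$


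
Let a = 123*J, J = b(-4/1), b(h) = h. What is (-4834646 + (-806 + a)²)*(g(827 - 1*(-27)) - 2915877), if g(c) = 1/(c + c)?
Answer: 7843607271009715/854 ≈ 9.1846e+12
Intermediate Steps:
g(c) = 1/(2*c)
J = -4 (J = -4/1 = -4*1 = -4)
a = -492 (a = 123*(-4) = -492)
(-4834646 + (-806 + a)²)*(g(827 - 1*(-27)) - 2915877) = (-4834646 + (-806 - 492)²)*(1/(2*(827 - 1*(-27))) - 2915877) = (-4834646 + (-1298)²)*(1/(2*(827 + 27)) - 2915877) = (-4834646 + 1684804)*((½)/854 - 2915877) = -3149842*((½)*(1/854) - 2915877) = -3149842*(1/1708 - 2915877) = -3149842*(-4980317915/1708) = 7843607271009715/854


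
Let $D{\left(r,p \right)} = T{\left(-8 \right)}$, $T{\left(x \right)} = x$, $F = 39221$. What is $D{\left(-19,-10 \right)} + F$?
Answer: $39213$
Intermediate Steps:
$D{\left(r,p \right)} = -8$
$D{\left(-19,-10 \right)} + F = -8 + 39221 = 39213$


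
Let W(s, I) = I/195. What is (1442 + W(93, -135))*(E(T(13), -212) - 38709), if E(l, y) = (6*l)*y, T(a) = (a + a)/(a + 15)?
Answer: -5231951247/91 ≈ -5.7494e+7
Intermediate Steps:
T(a) = 2*a/(15 + a) (T(a) = (2*a)/(15 + a) = 2*a/(15 + a))
E(l, y) = 6*l*y
W(s, I) = I/195 (W(s, I) = I*(1/195) = I/195)
(1442 + W(93, -135))*(E(T(13), -212) - 38709) = (1442 + (1/195)*(-135))*(6*(2*13/(15 + 13))*(-212) - 38709) = (1442 - 9/13)*(6*(2*13/28)*(-212) - 38709) = 18737*(6*(2*13*(1/28))*(-212) - 38709)/13 = 18737*(6*(13/14)*(-212) - 38709)/13 = 18737*(-8268/7 - 38709)/13 = (18737/13)*(-279231/7) = -5231951247/91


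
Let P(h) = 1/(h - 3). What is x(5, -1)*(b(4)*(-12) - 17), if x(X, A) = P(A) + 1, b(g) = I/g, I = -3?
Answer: -6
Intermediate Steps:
P(h) = 1/(-3 + h)
b(g) = -3/g
x(X, A) = 1 + 1/(-3 + A) (x(X, A) = 1/(-3 + A) + 1 = 1 + 1/(-3 + A))
x(5, -1)*(b(4)*(-12) - 17) = ((-2 - 1)/(-3 - 1))*(-3/4*(-12) - 17) = (-3/(-4))*(-3*1/4*(-12) - 17) = (-1/4*(-3))*(-3/4*(-12) - 17) = 3*(9 - 17)/4 = (3/4)*(-8) = -6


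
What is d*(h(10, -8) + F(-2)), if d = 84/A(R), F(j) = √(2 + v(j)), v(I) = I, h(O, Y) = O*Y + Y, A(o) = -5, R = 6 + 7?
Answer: 7392/5 ≈ 1478.4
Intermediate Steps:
R = 13
h(O, Y) = Y + O*Y
F(j) = √(2 + j)
d = -84/5 (d = 84/(-5) = 84*(-⅕) = -84/5 ≈ -16.800)
d*(h(10, -8) + F(-2)) = -84*(-8*(1 + 10) + √(2 - 2))/5 = -84*(-8*11 + √0)/5 = -84*(-88 + 0)/5 = -84/5*(-88) = 7392/5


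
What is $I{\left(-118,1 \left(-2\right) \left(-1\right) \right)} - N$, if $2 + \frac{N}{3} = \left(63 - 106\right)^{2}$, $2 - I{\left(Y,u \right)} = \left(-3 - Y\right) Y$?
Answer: $8031$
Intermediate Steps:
$I{\left(Y,u \right)} = 2 - Y \left(-3 - Y\right)$ ($I{\left(Y,u \right)} = 2 - \left(-3 - Y\right) Y = 2 - Y \left(-3 - Y\right)$)
$N = 5541$ ($N = -6 + 3 \left(63 - 106\right)^{2} = -6 + 3 \left(-43\right)^{2} = -6 + 3 \cdot 1849 = -6 + 5547 = 5541$)
$I{\left(-118,1 \left(-2\right) \left(-1\right) \right)} - N = \left(2 + \left(-118\right)^{2} + 3 \left(-118\right)\right) - 5541 = \left(2 + 13924 - 354\right) - 5541 = 13572 - 5541 = 8031$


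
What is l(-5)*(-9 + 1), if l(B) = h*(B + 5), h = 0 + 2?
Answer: 0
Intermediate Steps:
h = 2
l(B) = 10 + 2*B (l(B) = 2*(B + 5) = 2*(5 + B) = 10 + 2*B)
l(-5)*(-9 + 1) = (10 + 2*(-5))*(-9 + 1) = (10 - 10)*(-8) = 0*(-8) = 0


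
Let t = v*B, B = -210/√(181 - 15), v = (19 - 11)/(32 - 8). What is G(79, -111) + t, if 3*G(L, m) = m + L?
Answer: -32/3 - 35*√166/83 ≈ -16.100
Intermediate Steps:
G(L, m) = L/3 + m/3 (G(L, m) = (m + L)/3 = (L + m)/3 = L/3 + m/3)
v = ⅓ (v = 8/24 = 8*(1/24) = ⅓ ≈ 0.33333)
B = -105*√166/83 (B = -210*√166/166 = -105*√166/83 ≈ -16.299)
t = -35*√166/83 (t = (-105*√166/83)/3 = -35*√166/83 ≈ -5.4331)
G(79, -111) + t = ((⅓)*79 + (⅓)*(-111)) - 35*√166/83 = (79/3 - 37) - 35*√166/83 = -32/3 - 35*√166/83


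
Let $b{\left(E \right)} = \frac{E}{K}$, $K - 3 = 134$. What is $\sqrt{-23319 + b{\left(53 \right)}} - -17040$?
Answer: $17040 + \frac{5 i \sqrt{17506682}}{137} \approx 17040.0 + 152.7 i$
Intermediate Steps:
$K = 137$ ($K = 3 + 134 = 137$)
$b{\left(E \right)} = \frac{E}{137}$
$\sqrt{-23319 + b{\left(53 \right)}} - -17040 = \sqrt{-23319 + \frac{1}{137} \cdot 53} - -17040 = \sqrt{-23319 + \frac{53}{137}} + 17040 = \sqrt{- \frac{3194650}{137}} + 17040 = \frac{5 i \sqrt{17506682}}{137} + 17040 = 17040 + \frac{5 i \sqrt{17506682}}{137}$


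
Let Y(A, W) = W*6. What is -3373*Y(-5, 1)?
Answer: -20238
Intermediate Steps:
Y(A, W) = 6*W
-3373*Y(-5, 1) = -20238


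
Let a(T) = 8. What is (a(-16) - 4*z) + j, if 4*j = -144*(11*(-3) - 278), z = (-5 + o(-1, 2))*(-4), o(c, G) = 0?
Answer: 11124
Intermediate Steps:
z = 20 (z = (-5 + 0)*(-4) = -5*(-4) = 20)
j = 11196 (j = (-144*(11*(-3) - 278))/4 = (-144*(-33 - 278))/4 = (-144*(-311))/4 = (¼)*44784 = 11196)
(a(-16) - 4*z) + j = (8 - 4*20) + 11196 = (8 - 80) + 11196 = -72 + 11196 = 11124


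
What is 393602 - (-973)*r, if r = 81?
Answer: 472415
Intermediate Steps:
393602 - (-973)*r = 393602 - (-973)*81 = 393602 - 1*(-78813) = 393602 + 78813 = 472415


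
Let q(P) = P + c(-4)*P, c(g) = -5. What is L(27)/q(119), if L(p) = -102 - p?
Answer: 129/476 ≈ 0.27101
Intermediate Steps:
q(P) = -4*P (q(P) = P - 5*P = -4*P)
L(27)/q(119) = (-102 - 1*27)/((-4*119)) = (-102 - 27)/(-476) = -129*(-1/476) = 129/476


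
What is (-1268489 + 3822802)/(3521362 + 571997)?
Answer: 2554313/4093359 ≈ 0.62401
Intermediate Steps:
(-1268489 + 3822802)/(3521362 + 571997) = 2554313/4093359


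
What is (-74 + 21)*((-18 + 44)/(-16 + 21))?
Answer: -1378/5 ≈ -275.60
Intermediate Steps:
(-74 + 21)*((-18 + 44)/(-16 + 21)) = -1378/5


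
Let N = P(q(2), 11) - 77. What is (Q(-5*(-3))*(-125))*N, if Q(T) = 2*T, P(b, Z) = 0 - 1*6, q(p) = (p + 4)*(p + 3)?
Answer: 311250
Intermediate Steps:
q(p) = (3 + p)*(4 + p) (q(p) = (4 + p)*(3 + p) = (3 + p)*(4 + p))
P(b, Z) = -6 (P(b, Z) = 0 - 6 = -6)
N = -83 (N = -6 - 77 = -83)
(Q(-5*(-3))*(-125))*N = ((2*(-5*(-3)))*(-125))*(-83) = ((2*15)*(-125))*(-83) = (30*(-125))*(-83) = -3750*(-83) = 311250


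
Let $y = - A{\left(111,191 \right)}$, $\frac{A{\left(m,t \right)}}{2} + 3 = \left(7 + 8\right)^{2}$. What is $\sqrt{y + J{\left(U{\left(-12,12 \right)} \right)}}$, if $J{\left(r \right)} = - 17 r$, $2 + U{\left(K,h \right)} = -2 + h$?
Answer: $2 i \sqrt{145} \approx 24.083 i$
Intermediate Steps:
$U{\left(K,h \right)} = -4 + h$ ($U{\left(K,h \right)} = -2 + \left(-2 + h\right) = -4 + h$)
$A{\left(m,t \right)} = 444$ ($A{\left(m,t \right)} = -6 + 2 \left(7 + 8\right)^{2} = -6 + 2 \cdot 15^{2} = -6 + 2 \cdot 225 = -6 + 450 = 444$)
$y = -444$ ($y = \left(-1\right) 444 = -444$)
$\sqrt{y + J{\left(U{\left(-12,12 \right)} \right)}} = \sqrt{-444 - 17 \left(-4 + 12\right)} = \sqrt{-444 - 136} = \sqrt{-580} = 2 i \sqrt{145}$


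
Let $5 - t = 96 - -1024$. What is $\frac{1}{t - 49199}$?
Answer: $- \frac{1}{50314} \approx -1.9875 \cdot 10^{-5}$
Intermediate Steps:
$t = -1115$ ($t = 5 - \left(96 - -1024\right) = 5 - \left(96 + 1024\right) = 5 - 1120 = -1115$)
$\frac{1}{t - 49199} = \frac{1}{-1115 - 49199} = \frac{1}{-50314} = - \frac{1}{50314}$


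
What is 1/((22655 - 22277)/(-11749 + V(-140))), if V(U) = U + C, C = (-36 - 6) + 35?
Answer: -5948/189 ≈ -31.471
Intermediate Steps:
C = -7 (C = -42 + 35 = -7)
V(U) = -7 + U (V(U) = U - 7 = -7 + U)
1/((22655 - 22277)/(-11749 + V(-140))) = 1/((22655 - 22277)/(-11749 + (-7 - 140))) = 1/(378/(-11749 - 147)) = 1/(378/(-11896)) = 1/(378*(-1/11896)) = 1/(-189/5948) = -5948/189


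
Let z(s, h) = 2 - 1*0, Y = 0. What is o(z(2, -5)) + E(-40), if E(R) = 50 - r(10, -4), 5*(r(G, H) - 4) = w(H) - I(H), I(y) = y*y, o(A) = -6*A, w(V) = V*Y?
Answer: 186/5 ≈ 37.200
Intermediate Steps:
w(V) = 0 (w(V) = V*0 = 0)
z(s, h) = 2 (z(s, h) = 2 + 0 = 2)
I(y) = y**2
r(G, H) = 4 - H**2/5 (r(G, H) = 4 + (0 - H**2)/5 = 4 + (-H**2)/5 = 4 - H**2/5)
E(R) = 246/5 (E(R) = 50 - (4 - 1/5*(-4)**2) = 50 - (4 - 1/5*16) = 50 - (4 - 16/5) = 50 - 1*4/5 = 50 - 4/5 = 246/5)
o(z(2, -5)) + E(-40) = -6*2 + 246/5 = -12 + 246/5 = 186/5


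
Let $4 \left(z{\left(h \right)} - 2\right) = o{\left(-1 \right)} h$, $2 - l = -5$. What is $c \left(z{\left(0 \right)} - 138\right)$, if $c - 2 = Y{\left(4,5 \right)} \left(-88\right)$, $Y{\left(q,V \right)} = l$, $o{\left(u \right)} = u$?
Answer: $83504$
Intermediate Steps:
$l = 7$ ($l = 2 - -5 = 2 + 5 = 7$)
$z{\left(h \right)} = 2 - \frac{h}{4}$ ($z{\left(h \right)} = 2 + \frac{\left(-1\right) h}{4} = 2 - \frac{h}{4}$)
$Y{\left(q,V \right)} = 7$
$c = -614$ ($c = 2 + 7 \left(-88\right) = 2 - 616 = -614$)
$c \left(z{\left(0 \right)} - 138\right) = - 614 \left(\left(2 - 0\right) - 138\right) = - 614 \left(\left(2 + 0\right) - 138\right) = - 614 \left(2 - 138\right) = \left(-614\right) \left(-136\right) = 83504$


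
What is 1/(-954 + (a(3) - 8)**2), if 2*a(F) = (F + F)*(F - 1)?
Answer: -1/950 ≈ -0.0010526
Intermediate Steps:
a(F) = F*(-1 + F) (a(F) = ((F + F)*(F - 1))/2 = ((2*F)*(-1 + F))/2 = (2*F*(-1 + F))/2 = F*(-1 + F))
1/(-954 + (a(3) - 8)**2) = 1/(-954 + (3*(-1 + 3) - 8)**2) = 1/(-954 + (3*2 - 8)**2) = 1/(-954 + (6 - 8)**2) = 1/(-954 + (-2)**2) = 1/(-954 + 4) = 1/(-950) = -1/950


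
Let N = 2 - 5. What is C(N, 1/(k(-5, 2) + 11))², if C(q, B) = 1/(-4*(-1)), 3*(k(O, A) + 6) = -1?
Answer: 1/16 ≈ 0.062500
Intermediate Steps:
k(O, A) = -19/3 (k(O, A) = -6 + (⅓)*(-1) = -6 - ⅓ = -19/3)
N = -3
C(q, B) = ¼ (C(q, B) = 1/4 = ¼)
C(N, 1/(k(-5, 2) + 11))² = (¼)² = 1/16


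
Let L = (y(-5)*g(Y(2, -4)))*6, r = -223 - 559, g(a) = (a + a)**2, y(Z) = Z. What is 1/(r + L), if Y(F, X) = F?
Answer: -1/1262 ≈ -0.00079239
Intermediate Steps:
g(a) = 4*a**2 (g(a) = (2*a)**2 = 4*a**2)
r = -782
L = -480 (L = -20*2**2*6 = -20*4*6 = -5*16*6 = -80*6 = -480)
1/(r + L) = 1/(-782 - 480) = 1/(-1262) = -1/1262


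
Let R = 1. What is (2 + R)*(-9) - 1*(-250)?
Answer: 223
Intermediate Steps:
(2 + R)*(-9) - 1*(-250) = (2 + 1)*(-9) - 1*(-250) = 3*(-9) + 250 = -27 + 250 = 223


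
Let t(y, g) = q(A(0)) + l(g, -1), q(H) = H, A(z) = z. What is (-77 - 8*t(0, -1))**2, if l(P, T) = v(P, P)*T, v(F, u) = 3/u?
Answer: 10201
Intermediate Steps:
l(P, T) = 3*T/P (l(P, T) = (3/P)*T = 3*T/P)
t(y, g) = -3/g (t(y, g) = 0 + 3*(-1)/g = 0 - 3/g = -3/g)
(-77 - 8*t(0, -1))**2 = (-77 - (-24)/(-1))**2 = (-77 - (-24)*(-1))**2 = (-77 - 8*3)**2 = (-77 - 24)**2 = (-101)**2 = 10201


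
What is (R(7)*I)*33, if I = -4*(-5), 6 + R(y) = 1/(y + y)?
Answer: -27390/7 ≈ -3912.9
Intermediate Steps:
R(y) = -6 + 1/(2*y) (R(y) = -6 + 1/(y + y) = -6 + 1/(2*y))
I = 20
(R(7)*I)*33 = ((-6 + (1/2)/7)*20)*33 = ((-6 + (1/2)*(1/7))*20)*33 = ((-6 + 1/14)*20)*33 = -83/14*20*33 = -830/7*33 = -27390/7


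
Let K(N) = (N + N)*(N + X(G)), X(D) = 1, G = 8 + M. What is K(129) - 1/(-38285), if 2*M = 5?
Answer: 1284078901/38285 ≈ 33540.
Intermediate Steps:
M = 5/2 (M = (½)*5 = 5/2 ≈ 2.5000)
G = 21/2 (G = 8 + 5/2 = 21/2 ≈ 10.500)
K(N) = 2*N*(1 + N) (K(N) = (N + N)*(N + 1) = (2*N)*(1 + N) = 2*N*(1 + N))
K(129) - 1/(-38285) = 2*129*(1 + 129) - 1/(-38285) = 2*129*130 - 1*(-1/38285) = 33540 + 1/38285 = 1284078901/38285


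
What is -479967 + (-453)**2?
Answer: -274758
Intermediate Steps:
-479967 + (-453)**2 = -479967 + 205209 = -274758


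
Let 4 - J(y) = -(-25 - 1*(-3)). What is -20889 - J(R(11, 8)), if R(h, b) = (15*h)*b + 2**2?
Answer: -20871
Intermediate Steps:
R(h, b) = 4 + 15*b*h (R(h, b) = 15*b*h + 4 = 4 + 15*b*h)
J(y) = -18 (J(y) = 4 - (-1)*(-25 - 1*(-3)) = 4 - (-1)*(-25 + 3) = 4 - (-1)*(-22) = 4 - 1*22 = 4 - 22 = -18)
-20889 - J(R(11, 8)) = -20889 - 1*(-18) = -20889 + 18 = -20871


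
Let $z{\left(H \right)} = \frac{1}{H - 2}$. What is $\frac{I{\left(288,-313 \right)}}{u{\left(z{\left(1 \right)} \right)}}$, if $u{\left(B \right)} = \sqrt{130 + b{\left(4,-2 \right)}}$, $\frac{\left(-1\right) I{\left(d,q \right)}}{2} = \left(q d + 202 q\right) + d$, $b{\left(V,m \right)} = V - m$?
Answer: $\frac{76541 \sqrt{34}}{17} \approx 26253.0$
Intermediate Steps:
$z{\left(H \right)} = \frac{1}{-2 + H}$
$I{\left(d,q \right)} = - 404 q - 2 d - 2 d q$ ($I{\left(d,q \right)} = - 2 \left(\left(q d + 202 q\right) + d\right) = - 2 \left(\left(d q + 202 q\right) + d\right) = - 2 \left(\left(202 q + d q\right) + d\right) = - 2 \left(d + 202 q + d q\right) = - 404 q - 2 d - 2 d q$)
$u{\left(B \right)} = 2 \sqrt{34}$ ($u{\left(B \right)} = \sqrt{130 + \left(4 - -2\right)} = \sqrt{130 + \left(4 + 2\right)} = \sqrt{130 + 6} = \sqrt{136} = 2 \sqrt{34}$)
$\frac{I{\left(288,-313 \right)}}{u{\left(z{\left(1 \right)} \right)}} = \frac{\left(-404\right) \left(-313\right) - 576 - 576 \left(-313\right)}{2 \sqrt{34}} = \left(126452 - 576 + 180288\right) \frac{\sqrt{34}}{68} = 306164 \frac{\sqrt{34}}{68} = \frac{76541 \sqrt{34}}{17}$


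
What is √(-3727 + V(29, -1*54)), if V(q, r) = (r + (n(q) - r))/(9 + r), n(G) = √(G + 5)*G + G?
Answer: √(-838720 - 145*√34)/15 ≈ 61.085*I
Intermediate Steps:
n(G) = G + G*√(5 + G) (n(G) = √(5 + G)*G + G = G*√(5 + G) + G = G + G*√(5 + G))
V(q, r) = q*(1 + √(5 + q))/(9 + r) (V(q, r) = (r + (q*(1 + √(5 + q)) - r))/(9 + r) = (r + (-r + q*(1 + √(5 + q))))/(9 + r) = (q*(1 + √(5 + q)))/(9 + r) = q*(1 + √(5 + q))/(9 + r))
√(-3727 + V(29, -1*54)) = √(-3727 + 29*(1 + √(5 + 29))/(9 - 1*54)) = √(-3727 + 29*(1 + √34)/(9 - 54)) = √(-3727 + 29*(1 + √34)/(-45)) = √(-3727 + 29*(-1/45)*(1 + √34)) = √(-3727 + (-29/45 - 29*√34/45)) = √(-167744/45 - 29*√34/45)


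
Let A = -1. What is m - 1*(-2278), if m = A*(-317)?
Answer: 2595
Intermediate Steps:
m = 317 (m = -1*(-317) = 317)
m - 1*(-2278) = 317 - 1*(-2278) = 317 + 2278 = 2595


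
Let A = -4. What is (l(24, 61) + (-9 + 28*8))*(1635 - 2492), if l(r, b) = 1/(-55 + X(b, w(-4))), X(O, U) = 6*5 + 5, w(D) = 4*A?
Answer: -3684243/20 ≈ -1.8421e+5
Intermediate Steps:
w(D) = -16 (w(D) = 4*(-4) = -16)
X(O, U) = 35 (X(O, U) = 30 + 5 = 35)
l(r, b) = -1/20 (l(r, b) = 1/(-55 + 35) = 1/(-20) = -1/20)
(l(24, 61) + (-9 + 28*8))*(1635 - 2492) = (-1/20 + (-9 + 28*8))*(1635 - 2492) = (-1/20 + (-9 + 224))*(-857) = (-1/20 + 215)*(-857) = (4299/20)*(-857) = -3684243/20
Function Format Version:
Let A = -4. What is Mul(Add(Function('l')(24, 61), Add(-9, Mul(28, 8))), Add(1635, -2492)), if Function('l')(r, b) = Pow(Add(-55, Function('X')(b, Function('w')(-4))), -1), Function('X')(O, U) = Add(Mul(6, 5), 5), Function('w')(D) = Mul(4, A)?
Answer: Rational(-3684243, 20) ≈ -1.8421e+5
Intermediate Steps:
Function('w')(D) = -16 (Function('w')(D) = Mul(4, -4) = -16)
Function('X')(O, U) = 35 (Function('X')(O, U) = Add(30, 5) = 35)
Function('l')(r, b) = Rational(-1, 20) (Function('l')(r, b) = Pow(Add(-55, 35), -1) = Pow(-20, -1) = Rational(-1, 20))
Mul(Add(Function('l')(24, 61), Add(-9, Mul(28, 8))), Add(1635, -2492)) = Mul(Add(Rational(-1, 20), Add(-9, Mul(28, 8))), Add(1635, -2492)) = Mul(Add(Rational(-1, 20), Add(-9, 224)), -857) = Mul(Add(Rational(-1, 20), 215), -857) = Mul(Rational(4299, 20), -857) = Rational(-3684243, 20)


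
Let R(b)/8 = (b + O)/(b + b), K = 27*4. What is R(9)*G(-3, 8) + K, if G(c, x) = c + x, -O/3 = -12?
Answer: 208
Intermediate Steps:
O = 36 (O = -3*(-12) = 36)
K = 108
R(b) = 4*(36 + b)/b (R(b) = 8*((b + 36)/(b + b)) = 8*((36 + b)/((2*b))) = 8*((36 + b)*(1/(2*b))) = 8*((36 + b)/(2*b)) = 4*(36 + b)/b)
R(9)*G(-3, 8) + K = (4 + 144/9)*(-3 + 8) + 108 = (4 + 144*(1/9))*5 + 108 = (4 + 16)*5 + 108 = 20*5 + 108 = 100 + 108 = 208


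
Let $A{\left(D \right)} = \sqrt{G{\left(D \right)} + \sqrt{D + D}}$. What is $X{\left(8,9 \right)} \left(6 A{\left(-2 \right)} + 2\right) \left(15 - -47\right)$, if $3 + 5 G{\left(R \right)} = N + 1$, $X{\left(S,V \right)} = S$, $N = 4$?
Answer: $992 + \frac{2976 \sqrt{10 + 50 i}}{5} \approx 4278.8 + 2694.6 i$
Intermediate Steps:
$G{\left(R \right)} = \frac{2}{5}$ ($G{\left(R \right)} = - \frac{3}{5} + \frac{4 + 1}{5} = - \frac{3}{5} + \frac{1}{5} \cdot 5 = - \frac{3}{5} + 1 = \frac{2}{5}$)
$A{\left(D \right)} = \sqrt{\frac{2}{5} + \sqrt{2} \sqrt{D}}$ ($A{\left(D \right)} = \sqrt{\frac{2}{5} + \sqrt{D + D}} = \sqrt{\frac{2}{5} + \sqrt{2 D}} = \sqrt{\frac{2}{5} + \sqrt{2} \sqrt{D}}$)
$X{\left(8,9 \right)} \left(6 A{\left(-2 \right)} + 2\right) \left(15 - -47\right) = 8 \left(6 \frac{\sqrt{10 + 25 \sqrt{2} \sqrt{-2}}}{5} + 2\right) \left(15 - -47\right) = 8 \left(6 \frac{\sqrt{10 + 25 \sqrt{2} i \sqrt{2}}}{5} + 2\right) \left(15 + 47\right) = 8 \left(6 \frac{\sqrt{10 + 50 i}}{5} + 2\right) 62 = 8 \left(\frac{6 \sqrt{10 + 50 i}}{5} + 2\right) 62 = 8 \left(2 + \frac{6 \sqrt{10 + 50 i}}{5}\right) 62 = \left(16 + \frac{48 \sqrt{10 + 50 i}}{5}\right) 62 = 992 + \frac{2976 \sqrt{10 + 50 i}}{5}$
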